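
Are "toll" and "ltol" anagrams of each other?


Word 1: "toll" → sorted: llot
Word 2: "ltol" → sorted: llot
Same letters? llot == llot
Anagram = Yes


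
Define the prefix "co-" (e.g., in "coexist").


Prefix: co-
Example: coexist = co- + exist
Meaning = together


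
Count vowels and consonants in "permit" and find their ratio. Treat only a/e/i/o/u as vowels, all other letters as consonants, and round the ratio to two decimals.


Word: "permit"
Vowels (a,e,i,o,u): 2
Consonants: 4
Ratio = 2/4
= 0.50


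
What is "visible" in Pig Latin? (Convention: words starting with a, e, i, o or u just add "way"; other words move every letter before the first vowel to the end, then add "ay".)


Word: "visible"
Starts with consonant(s) → move to end, add 'ay'
Consonant cluster: "v"
Pig Latin = "isiblevay"


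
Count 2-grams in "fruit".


Word: "fruit" (length 5)
Number of 2-grams = length - 2 + 1 = 5 - 2 + 1
= 4


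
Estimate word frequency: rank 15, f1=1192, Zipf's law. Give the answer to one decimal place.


Zipf's law: f(r) = f(1) / r
f(1) = 1192
f(15) = 1192 / 15
= 79.5 occurrences


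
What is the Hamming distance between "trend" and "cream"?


Comparing character by character (same length = 5):
  Pos 0: 't' vs 'c' !=
  Pos 1: 'r' vs 'r' =
  Pos 2: 'e' vs 'e' =
  Pos 3: 'n' vs 'a' !=
  Pos 4: 'd' vs 'm' !=
Hamming distance = 3


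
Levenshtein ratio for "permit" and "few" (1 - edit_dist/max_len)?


Word 1: "permit" (length 6)
Word 2: "few" (length 3)
One optimal edit sequence:
  1. substitute 'p' -> 'f'  (+1)
  2. keep 'e'
  3. delete 'r'  (+1)
  4. delete 'm'  (+1)
  5. delete 'i'  (+1)
  6. substitute 't' -> 'w'  (+1)
Edit distance = 5
Max length = max(6, 3) = 6
Similarity = 1 - 5/6
= 0.1667


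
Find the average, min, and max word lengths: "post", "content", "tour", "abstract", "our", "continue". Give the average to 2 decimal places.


Lengths: "post"=4, "content"=7, "tour"=4, "abstract"=8, "our"=3, "continue"=8
Sum = 34, Count = 6
Average = 34/6 = 5.67
= avg=5.67, min=3, max=8


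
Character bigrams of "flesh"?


Word: "flesh" (length 5)
Number of bigrams = 5 - 2 + 1 = 4
  Position 0: "fl"
  Position 1: "le"
  Position 2: "es"
  Position 3: "sh"
Bigrams = "fl", "le", "es", "sh"


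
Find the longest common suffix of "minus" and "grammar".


Word 1: "minus"
Word 2: "grammar"
Comparing from end:
  Pos -1: 's' != 'r' (stop)
LCS = "" (length 0)


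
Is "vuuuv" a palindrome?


Word: "vuuuv"
Reversed: "vuuuv"
Forward == Backward? vuuuv == vuuuv
Palindrome = Yes


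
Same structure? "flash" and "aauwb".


Pattern of "flash": [0, 1, 2, 3, 4]
Pattern of "aauwb": [0, 0, 1, 2, 3]
Patterns do not match
Same pattern = No


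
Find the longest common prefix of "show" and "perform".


Word 1: "show"
Word 2: "perform"
Comparing from start:
  Pos 0: 's' != 'p' (stop)
LCP = "" (length 0)


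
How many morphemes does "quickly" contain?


Word: "quickly"
Morphemes: quick / -ly
Each morpheme carries meaning
= 2 morphemes


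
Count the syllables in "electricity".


Word: "electricity"
Syllable breakdown: e-lec-tric-i-ty
Counting: 5 parts
= 5 syllables


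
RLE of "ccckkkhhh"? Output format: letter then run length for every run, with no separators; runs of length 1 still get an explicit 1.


String: "ccckkkhhh"
Scanning for consecutive runs:
  'c' x 3
  'k' x 3
  'h' x 3
RLE = "c3k3h3"


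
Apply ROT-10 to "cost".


Word: "cost"
Shift: 10
Each letter → (letter + shift) mod 26:
  'c' (2) + 10 = 12 → 'm'
  'o' (14) + 10 = 24 → 'y'
  's' (18) + 10 = 2 → 'c'
  't' (19) + 10 = 3 → 'd'
Result = "mycd"


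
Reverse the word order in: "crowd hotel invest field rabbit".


Original: "crowd hotel invest field rabbit"
Words (1..n): crowd | hotel | invest | field | rabbit
Reversed (n..1): rabbit | field | invest | hotel | crowd
Result = "rabbit field invest hotel crowd"


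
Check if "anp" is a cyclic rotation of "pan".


Word: "pan", Candidate: "anp"
Method: check if candidate is substring of word+word
"panpan" contains "anp"? Yes
Is rotation = Yes


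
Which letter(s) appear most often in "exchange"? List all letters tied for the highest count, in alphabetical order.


Word: "exchange"
Letter counts:
  'a': 1
  'c': 1
  'e': 2
  'g': 1
  'h': 1
  'n': 1
  'x': 1
Maximum count = 2
Most frequent = 'e' (2 times each)


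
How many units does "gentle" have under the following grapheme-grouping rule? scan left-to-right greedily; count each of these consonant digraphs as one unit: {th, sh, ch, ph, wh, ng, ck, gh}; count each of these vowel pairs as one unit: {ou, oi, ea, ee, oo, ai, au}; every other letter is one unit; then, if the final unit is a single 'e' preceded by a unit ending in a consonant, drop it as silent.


Word: "gentle" (6 letters)
Left-to-right scan:
  1. 'g' (letter)
  2. 'e' (letter)
  3. 'n' (letter)
  4. 't' (letter)
  5. 'l' (letter)
  6. 'e' (letter)
Units from scan: 6
Final unit is 'e' after a consonant -> drop as silent (-1)
Sound units = 5 units


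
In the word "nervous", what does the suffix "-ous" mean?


Suffix: -ous
Example: nervous = nerve + -ous, with a spelling change
Meaning = having quality of


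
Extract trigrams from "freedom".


Word: "freedom" (length 7)
Number of trigrams = 7 - 3 + 1 = 5
  Position 0: "fre"
  Position 1: "ree"
  Position 2: "eed"
  Position 3: "edo"
  Position 4: "dom"
Trigrams = "fre", "ree", "eed", "edo", "dom"


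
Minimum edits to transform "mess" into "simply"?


Word 1: "mess" (length 4)
Word 2: "simply" (length 6)
One optimal edit sequence (insert/delete/substitute each cost 1):
  1. insert 's'  (+1)
  2. insert 'i'  (+1)
  3. keep 'm'
  4. substitute 'e' -> 'p'  (+1)
  5. substitute 's' -> 'l'  (+1)
  6. substitute 's' -> 'y'  (+1)
Total edit operations: 5
Edit distance = 5


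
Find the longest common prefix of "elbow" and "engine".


Word 1: "elbow"
Word 2: "engine"
Comparing from start:
  Pos 0: 'e' == 'e'
  Pos 1: 'l' != 'n' (stop)
LCP = "e" (length 1)


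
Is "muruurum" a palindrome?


Word: "muruurum"
Reversed: "muruurum"
Forward == Backward? muruurum == muruurum
Palindrome = Yes


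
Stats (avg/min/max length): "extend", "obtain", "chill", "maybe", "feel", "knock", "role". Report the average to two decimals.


Lengths: "extend"=6, "obtain"=6, "chill"=5, "maybe"=5, "feel"=4, "knock"=5, "role"=4
Sum = 35, Count = 7
Average = 35/7 = 5.00
= avg=5.00, min=4, max=6


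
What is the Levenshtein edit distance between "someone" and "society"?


Word 1: "someone" (length 7)
Word 2: "society" (length 7)
One optimal edit sequence (insert/delete/substitute each cost 1):
  1. keep 's'
  2. keep 'o'
  3. substitute 'm' -> 'c'  (+1)
  4. substitute 'e' -> 'i'  (+1)
  5. substitute 'o' -> 'e'  (+1)
  6. substitute 'n' -> 't'  (+1)
  7. substitute 'e' -> 'y'  (+1)
Total edit operations: 5
Edit distance = 5


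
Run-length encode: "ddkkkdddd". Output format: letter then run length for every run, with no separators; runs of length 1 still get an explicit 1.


String: "ddkkkdddd"
Scanning for consecutive runs:
  'd' x 2
  'k' x 3
  'd' x 4
RLE = "d2k3d4"


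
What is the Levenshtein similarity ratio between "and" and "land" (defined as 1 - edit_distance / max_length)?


Word 1: "and" (length 3)
Word 2: "land" (length 4)
One optimal edit sequence:
  1. insert 'l'  (+1)
  2. keep 'a'
  3. keep 'n'
  4. keep 'd'
Edit distance = 1
Max length = max(3, 4) = 4
Similarity = 1 - 1/4
= 0.7500


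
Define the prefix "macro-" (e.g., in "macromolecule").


Prefix: macro-
As in: macromolecule -> macro- + molecule
Meaning = large


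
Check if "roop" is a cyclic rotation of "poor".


Word: "poor", Candidate: "roop"
Method: check if candidate is substring of word+word
"poorpoor" contains "roop"? No
Is rotation = No


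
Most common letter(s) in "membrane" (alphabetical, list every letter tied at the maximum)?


Word: "membrane"
Letter counts:
  'a': 1
  'b': 1
  'e': 2
  'm': 2
  'n': 1
  'r': 1
Maximum count = 2
Most frequent = 'e', 'm' (2 times each)


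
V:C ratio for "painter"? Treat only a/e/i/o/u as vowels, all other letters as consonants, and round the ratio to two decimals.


Word: "painter"
Vowels (a,e,i,o,u): 3
Consonants: 4
Ratio = 3/4
= 0.75


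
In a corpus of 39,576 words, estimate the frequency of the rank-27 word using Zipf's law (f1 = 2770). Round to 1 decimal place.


Zipf's law: f(r) = f(1) / r
f(1) = 2770
f(27) = 2770 / 27
= 102.6 occurrences


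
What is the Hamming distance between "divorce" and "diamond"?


Comparing character by character (same length = 7):
  Pos 0: 'd' vs 'd' =
  Pos 1: 'i' vs 'i' =
  Pos 2: 'v' vs 'a' !=
  Pos 3: 'o' vs 'm' !=
  Pos 4: 'r' vs 'o' !=
  Pos 5: 'c' vs 'n' !=
  Pos 6: 'e' vs 'd' !=
Hamming distance = 5


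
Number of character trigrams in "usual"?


Word: "usual" (length 5)
Number of 3-grams = length - 3 + 1 = 5 - 3 + 1
= 3


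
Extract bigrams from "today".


Word: "today" (length 5)
Number of bigrams = 5 - 2 + 1 = 4
  Position 0: "to"
  Position 1: "od"
  Position 2: "da"
  Position 3: "ay"
Bigrams = "to", "od", "da", "ay"


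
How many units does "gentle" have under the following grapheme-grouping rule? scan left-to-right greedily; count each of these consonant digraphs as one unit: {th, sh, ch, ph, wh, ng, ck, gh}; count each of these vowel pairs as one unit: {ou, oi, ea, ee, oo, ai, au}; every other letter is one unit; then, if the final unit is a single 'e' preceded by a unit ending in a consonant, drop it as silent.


Word: "gentle" (6 letters)
Left-to-right scan:
  1. 'g' (letter)
  2. 'e' (letter)
  3. 'n' (letter)
  4. 't' (letter)
  5. 'l' (letter)
  6. 'e' (letter)
Units from scan: 6
Final unit is 'e' after a consonant -> drop as silent (-1)
Sound units = 5 units


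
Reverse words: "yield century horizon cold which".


Original: "yield century horizon cold which"
Words (1..n): yield | century | horizon | cold | which
Reversed (n..1): which | cold | horizon | century | yield
Result = "which cold horizon century yield"


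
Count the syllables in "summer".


Word: "summer"
Syllable breakdown: sum | mer
Counting: 2 parts
= 2 syllables


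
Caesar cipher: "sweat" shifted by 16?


Word: "sweat"
Shift: 16
Each letter → (letter + shift) mod 26:
  's' (18) + 16 = 8 → 'i'
  'w' (22) + 16 = 12 → 'm'
  'e' (4) + 16 = 20 → 'u'
  'a' (0) + 16 = 16 → 'q'
  't' (19) + 16 = 9 → 'j'
Result = "imuqj"


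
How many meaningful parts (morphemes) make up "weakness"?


Word: "weakness"
Morphemes: weak + -ness
Each morpheme carries meaning
= 2 morphemes


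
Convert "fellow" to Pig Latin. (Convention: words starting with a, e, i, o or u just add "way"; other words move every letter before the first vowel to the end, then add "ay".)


Word: "fellow"
Starts with consonant(s) → move to end, add 'ay'
Consonant cluster: "f"
Pig Latin = "ellowfay"


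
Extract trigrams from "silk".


Word: "silk" (length 4)
Number of trigrams = 4 - 3 + 1 = 2
  Position 0: "sil"
  Position 1: "ilk"
Trigrams = "sil", "ilk"


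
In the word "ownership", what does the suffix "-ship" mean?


Suffix: -ship
Example: ownership = owner + -ship
Meaning = state / position


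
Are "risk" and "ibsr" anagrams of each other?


Word 1: "risk" → sorted: ikrs
Word 2: "ibsr" → sorted: birs
Same letters? ikrs != birs
Anagram = No


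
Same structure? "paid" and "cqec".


Pattern of "paid": [0, 1, 2, 3]
Pattern of "cqec": [0, 1, 2, 0]
Patterns do not match
Same pattern = No


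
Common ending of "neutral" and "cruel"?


Word 1: "neutral"
Word 2: "cruel"
Comparing from end:
  Pos -1: 'l' == 'l'
  Pos -2: 'a' != 'e' (stop)
LCS = "l" (length 1)


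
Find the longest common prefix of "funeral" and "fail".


Word 1: "funeral"
Word 2: "fail"
Comparing from start:
  Pos 0: 'f' == 'f'
  Pos 1: 'u' != 'a' (stop)
LCP = "f" (length 1)


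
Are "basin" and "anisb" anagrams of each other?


Word 1: "basin" → sorted: abins
Word 2: "anisb" → sorted: abins
Same letters? abins == abins
Anagram = Yes


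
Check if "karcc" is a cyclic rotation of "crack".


Word: "crack", Candidate: "karcc"
Method: check if candidate is substring of word+word
"crackcrack" contains "karcc"? No
Is rotation = No


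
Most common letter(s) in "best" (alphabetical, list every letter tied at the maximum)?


Word: "best"
Letter counts:
  'b': 1
  'e': 1
  's': 1
  't': 1
Maximum count = 1
Most frequent = 'b', 'e', 's', 't' (1 time each)


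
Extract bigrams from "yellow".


Word: "yellow" (length 6)
Number of bigrams = 6 - 2 + 1 = 5
  Position 0: "ye"
  Position 1: "el"
  Position 2: "ll"
  Position 3: "lo"
  Position 4: "ow"
Bigrams = "ye", "el", "ll", "lo", "ow"


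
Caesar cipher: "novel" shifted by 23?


Word: "novel"
Shift: 23
Each letter → (letter + shift) mod 26:
  'n' (13) + 23 = 10 → 'k'
  'o' (14) + 23 = 11 → 'l'
  'v' (21) + 23 = 18 → 's'
  'e' (4) + 23 = 1 → 'b'
  'l' (11) + 23 = 8 → 'i'
Result = "klsbi"


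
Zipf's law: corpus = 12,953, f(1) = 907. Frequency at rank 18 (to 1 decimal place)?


Zipf's law: f(r) = f(1) / r
f(1) = 907
f(18) = 907 / 18
= 50.4 occurrences


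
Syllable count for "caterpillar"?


Word: "caterpillar"
Syllable breakdown: cat-er-pil-lar
Counting: 4 parts
= 4 syllables


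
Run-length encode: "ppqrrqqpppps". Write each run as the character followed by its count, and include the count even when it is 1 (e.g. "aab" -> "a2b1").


String: "ppqrrqqpppps"
Scanning for consecutive runs:
  'p' x 2
  'q' x 1
  'r' x 2
  'q' x 2
  'p' x 4
  's' x 1
RLE = "p2q1r2q2p4s1"


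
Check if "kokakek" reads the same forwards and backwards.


Word: "kokakek"
Reversed: "kekakok"
Forward == Backward? kokakek != kekakok
Palindrome = No


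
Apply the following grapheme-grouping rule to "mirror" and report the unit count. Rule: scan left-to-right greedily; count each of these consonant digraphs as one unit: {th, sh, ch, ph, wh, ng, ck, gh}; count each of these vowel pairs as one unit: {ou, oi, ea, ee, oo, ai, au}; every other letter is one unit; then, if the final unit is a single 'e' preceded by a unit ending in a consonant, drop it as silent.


Word: "mirror" (6 letters)
Left-to-right scan:
  [1] 'm' (letter)
  [2] 'i' (letter)
  [3] 'r' (letter)
  [4] 'r' (letter)
  [5] 'o' (letter)
  [6] 'r' (letter)
Units from scan: 6
Sound units = 6 units


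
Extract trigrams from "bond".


Word: "bond" (length 4)
Number of trigrams = 4 - 3 + 1 = 2
  Position 0: "bon"
  Position 1: "ond"
Trigrams = "bon", "ond"


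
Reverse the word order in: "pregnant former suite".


Original: "pregnant former suite"
Words (1..n): pregnant | former | suite
Reversed (n..1): suite | former | pregnant
Result = "suite former pregnant"


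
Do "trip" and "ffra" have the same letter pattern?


Pattern of "trip": [0, 1, 2, 3]
Pattern of "ffra": [0, 0, 1, 2]
Patterns do not match
Same pattern = No


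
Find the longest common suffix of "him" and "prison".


Word 1: "him"
Word 2: "prison"
Comparing from end:
  Pos -1: 'm' != 'n' (stop)
LCS = "" (length 0)


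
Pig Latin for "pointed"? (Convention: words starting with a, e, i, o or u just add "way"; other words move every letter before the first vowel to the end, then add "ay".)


Word: "pointed"
Starts with consonant(s) → move to end, add 'ay'
Consonant cluster: "p"
Pig Latin = "ointedpay"


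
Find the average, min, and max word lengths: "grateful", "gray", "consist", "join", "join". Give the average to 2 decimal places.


Lengths: "grateful"=8, "gray"=4, "consist"=7, "join"=4, "join"=4
Sum = 27, Count = 5
Average = 27/5 = 5.40
= avg=5.40, min=4, max=8


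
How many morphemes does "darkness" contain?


Word: "darkness"
Morphemes: dark | -ness
Each morpheme carries meaning
= 2 morphemes


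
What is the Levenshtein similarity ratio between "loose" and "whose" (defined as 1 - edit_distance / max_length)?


Word 1: "loose" (length 5)
Word 2: "whose" (length 5)
One optimal edit sequence:
  1. substitute 'l' -> 'w'  (+1)
  2. substitute 'o' -> 'h'  (+1)
  3. keep 'o'
  4. keep 's'
  5. keep 'e'
Edit distance = 2
Max length = max(5, 5) = 5
Similarity = 1 - 2/5
= 0.6000


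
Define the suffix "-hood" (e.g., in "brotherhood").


Suffix: -hood
Example: brotherhood (brother + -hood)
Meaning = state / condition


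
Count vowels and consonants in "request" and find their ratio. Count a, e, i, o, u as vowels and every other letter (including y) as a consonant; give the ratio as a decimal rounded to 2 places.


Word: "request"
Vowels (a,e,i,o,u): 3
Consonants: 4
Ratio = 3/4
= 0.75


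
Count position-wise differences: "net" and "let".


Comparing character by character (same length = 3):
  Pos 0: 'n' vs 'l' !=
  Pos 1: 'e' vs 'e' =
  Pos 2: 't' vs 't' =
Hamming distance = 1


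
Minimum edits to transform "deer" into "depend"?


Word 1: "deer" (length 4)
Word 2: "depend" (length 6)
One optimal edit sequence (insert/delete/substitute each cost 1):
  1. keep 'd'
  2. keep 'e'
  3. insert 'p'  (+1)
  4. keep 'e'
  5. insert 'n'  (+1)
  6. substitute 'r' -> 'd'  (+1)
Total edit operations: 3
Edit distance = 3


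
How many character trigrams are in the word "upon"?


Word: "upon" (length 4)
Number of 3-grams = length - 3 + 1 = 4 - 3 + 1
= 2


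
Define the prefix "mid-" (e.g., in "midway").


Prefix: mid-
As in: midway -> mid- + way
Meaning = middle


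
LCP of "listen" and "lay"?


Word 1: "listen"
Word 2: "lay"
Comparing from start:
  Pos 0: 'l' == 'l'
  Pos 1: 'i' != 'a' (stop)
LCP = "l" (length 1)


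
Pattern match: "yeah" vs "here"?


Pattern of "yeah": [0, 1, 2, 3]
Pattern of "here": [0, 1, 2, 1]
Patterns do not match
Same pattern = No


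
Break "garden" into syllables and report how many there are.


Word: "garden"
Syllable breakdown: gar / den
Counting: 2 parts
= 2 syllables


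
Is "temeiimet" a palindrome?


Word: "temeiimet"
Reversed: "temiiemet"
Forward == Backward? temeiimet != temiiemet
Palindrome = No


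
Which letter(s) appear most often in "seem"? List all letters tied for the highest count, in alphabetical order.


Word: "seem"
Letter counts:
  'e': 2
  'm': 1
  's': 1
Maximum count = 2
Most frequent = 'e' (2 times each)


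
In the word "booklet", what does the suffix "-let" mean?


Suffix: -let
Example: booklet = book + -let
Meaning = small


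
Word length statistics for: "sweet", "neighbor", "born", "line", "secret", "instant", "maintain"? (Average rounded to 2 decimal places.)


Lengths: "sweet"=5, "neighbor"=8, "born"=4, "line"=4, "secret"=6, "instant"=7, "maintain"=8
Sum = 42, Count = 7
Average = 42/7 = 6.00
= avg=6.00, min=4, max=8


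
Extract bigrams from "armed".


Word: "armed" (length 5)
Number of bigrams = 5 - 2 + 1 = 4
  Position 0: "ar"
  Position 1: "rm"
  Position 2: "me"
  Position 3: "ed"
Bigrams = "ar", "rm", "me", "ed"


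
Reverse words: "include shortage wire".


Original: "include shortage wire"
Words (1..n): include | shortage | wire
Reversed (n..1): wire | shortage | include
Result = "wire shortage include"


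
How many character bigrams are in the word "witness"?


Word: "witness" (length 7)
Number of 2-grams = length - 2 + 1 = 7 - 2 + 1
= 6


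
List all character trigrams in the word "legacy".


Word: "legacy" (length 6)
Number of trigrams = 6 - 3 + 1 = 4
  Position 0: "leg"
  Position 1: "ega"
  Position 2: "gac"
  Position 3: "acy"
Trigrams = "leg", "ega", "gac", "acy"


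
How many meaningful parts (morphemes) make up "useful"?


Word: "useful"
Morphemes: use / -ful
Each morpheme carries meaning
= 2 morphemes


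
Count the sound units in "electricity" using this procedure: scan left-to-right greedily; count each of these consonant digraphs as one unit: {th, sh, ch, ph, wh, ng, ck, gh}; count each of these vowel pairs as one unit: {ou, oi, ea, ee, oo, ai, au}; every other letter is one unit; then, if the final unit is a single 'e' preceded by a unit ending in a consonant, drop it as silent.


Word: "electricity" (11 letters)
Left-to-right scan:
  1. 'e' (letter)
  2. 'l' (letter)
  3. 'e' (letter)
  4. 'c' (letter)
  5. 't' (letter)
  6. 'r' (letter)
  7. 'i' (letter)
  8. 'c' (letter)
  9. 'i' (letter)
  10. 't' (letter)
  11. 'y' (letter)
Units from scan: 11
Sound units = 11 units


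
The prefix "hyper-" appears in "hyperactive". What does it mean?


Prefix: hyper-
Example: hyperactive = hyper- + active
Meaning = over / excessive


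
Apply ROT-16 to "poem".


Word: "poem"
Shift: 16
Each letter → (letter + shift) mod 26:
  'p' (15) + 16 = 5 → 'f'
  'o' (14) + 16 = 4 → 'e'
  'e' (4) + 16 = 20 → 'u'
  'm' (12) + 16 = 2 → 'c'
Result = "feuc"


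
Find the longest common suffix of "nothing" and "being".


Word 1: "nothing"
Word 2: "being"
Comparing from end:
  Pos -1: 'g' == 'g'
  Pos -2: 'n' == 'n'
  Pos -3: 'i' == 'i'
  Pos -4: 'h' != 'e' (stop)
LCS = "ing" (length 3)


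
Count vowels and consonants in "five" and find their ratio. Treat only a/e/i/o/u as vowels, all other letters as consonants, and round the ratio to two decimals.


Word: "five"
Vowels (a,e,i,o,u): 2
Consonants: 2
Ratio = 2/2
= 1.00


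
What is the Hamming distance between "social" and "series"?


Comparing character by character (same length = 6):
  Pos 0: 's' vs 's' =
  Pos 1: 'o' vs 'e' !=
  Pos 2: 'c' vs 'r' !=
  Pos 3: 'i' vs 'i' =
  Pos 4: 'a' vs 'e' !=
  Pos 5: 'l' vs 's' !=
Hamming distance = 4


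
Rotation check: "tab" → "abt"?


Word: "tab", Candidate: "abt"
Method: check if candidate is substring of word+word
"tabtab" contains "abt"? Yes
Is rotation = Yes


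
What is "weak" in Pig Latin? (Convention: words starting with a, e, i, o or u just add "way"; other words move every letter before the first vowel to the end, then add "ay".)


Word: "weak"
Starts with consonant(s) → move to end, add 'ay'
Consonant cluster: "w"
Pig Latin = "eakway"


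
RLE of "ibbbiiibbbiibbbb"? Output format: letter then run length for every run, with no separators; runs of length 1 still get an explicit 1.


String: "ibbbiiibbbiibbbb"
Scanning for consecutive runs:
  'i' x 1
  'b' x 3
  'i' x 3
  'b' x 3
  'i' x 2
  'b' x 4
RLE = "i1b3i3b3i2b4"


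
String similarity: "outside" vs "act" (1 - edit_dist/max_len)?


Word 1: "outside" (length 7)
Word 2: "act" (length 3)
One optimal edit sequence:
  1. substitute 'o' -> 'a'  (+1)
  2. substitute 'u' -> 'c'  (+1)
  3. keep 't'
  4. delete 's'  (+1)
  5. delete 'i'  (+1)
  6. delete 'd'  (+1)
  7. delete 'e'  (+1)
Edit distance = 6
Max length = max(7, 3) = 7
Similarity = 1 - 6/7
= 0.1429


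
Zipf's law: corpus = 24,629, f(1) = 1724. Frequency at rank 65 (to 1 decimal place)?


Zipf's law: f(r) = f(1) / r
f(1) = 1724
f(65) = 1724 / 65
= 26.5 occurrences


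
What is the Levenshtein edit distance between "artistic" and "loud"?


Word 1: "artistic" (length 8)
Word 2: "loud" (length 4)
One optimal edit sequence (insert/delete/substitute each cost 1):
  1. delete 'a'  (+1)
  2. delete 'r'  (+1)
  3. delete 't'  (+1)
  4. delete 'i'  (+1)
  5. substitute 's' -> 'l'  (+1)
  6. substitute 't' -> 'o'  (+1)
  7. substitute 'i' -> 'u'  (+1)
  8. substitute 'c' -> 'd'  (+1)
Total edit operations: 8
Edit distance = 8


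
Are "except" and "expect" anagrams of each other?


Word 1: "except" → sorted: ceeptx
Word 2: "expect" → sorted: ceeptx
Same letters? ceeptx == ceeptx
Anagram = Yes


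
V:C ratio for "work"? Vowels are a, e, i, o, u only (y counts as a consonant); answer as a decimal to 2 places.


Word: "work"
Vowels (a,e,i,o,u): 1
Consonants: 3
Ratio = 1/3
= 0.33


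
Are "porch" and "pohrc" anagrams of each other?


Word 1: "porch" → sorted: chopr
Word 2: "pohrc" → sorted: chopr
Same letters? chopr == chopr
Anagram = Yes


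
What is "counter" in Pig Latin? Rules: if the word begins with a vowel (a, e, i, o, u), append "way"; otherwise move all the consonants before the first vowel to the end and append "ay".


Word: "counter"
Starts with consonant(s) → move to end, add 'ay'
Consonant cluster: "c"
Pig Latin = "ountercay"


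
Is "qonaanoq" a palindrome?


Word: "qonaanoq"
Reversed: "qonaanoq"
Forward == Backward? qonaanoq == qonaanoq
Palindrome = Yes


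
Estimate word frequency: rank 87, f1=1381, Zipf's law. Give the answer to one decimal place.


Zipf's law: f(r) = f(1) / r
f(1) = 1381
f(87) = 1381 / 87
= 15.9 occurrences


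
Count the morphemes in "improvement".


Word: "improvement"
Morphemes: improve | -ment
Each morpheme carries meaning
= 2 morphemes


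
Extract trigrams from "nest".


Word: "nest" (length 4)
Number of trigrams = 4 - 3 + 1 = 2
  Position 0: "nes"
  Position 1: "est"
Trigrams = "nes", "est"


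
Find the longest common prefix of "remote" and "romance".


Word 1: "remote"
Word 2: "romance"
Comparing from start:
  Pos 0: 'r' == 'r'
  Pos 1: 'e' != 'o' (stop)
LCP = "r" (length 1)


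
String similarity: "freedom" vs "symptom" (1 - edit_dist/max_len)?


Word 1: "freedom" (length 7)
Word 2: "symptom" (length 7)
One optimal edit sequence:
  1. substitute 'f' -> 's'  (+1)
  2. substitute 'r' -> 'y'  (+1)
  3. substitute 'e' -> 'm'  (+1)
  4. substitute 'e' -> 'p'  (+1)
  5. substitute 'd' -> 't'  (+1)
  6. keep 'o'
  7. keep 'm'
Edit distance = 5
Max length = max(7, 7) = 7
Similarity = 1 - 5/7
= 0.2857


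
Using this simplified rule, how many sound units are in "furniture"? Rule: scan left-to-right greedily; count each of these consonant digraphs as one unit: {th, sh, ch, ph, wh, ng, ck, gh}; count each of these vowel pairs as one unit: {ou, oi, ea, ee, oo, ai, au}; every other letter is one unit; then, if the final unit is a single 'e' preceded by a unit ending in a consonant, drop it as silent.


Word: "furniture" (9 letters)
Left-to-right scan:
  1. 'f' (letter)
  2. 'u' (letter)
  3. 'r' (letter)
  4. 'n' (letter)
  5. 'i' (letter)
  6. 't' (letter)
  7. 'u' (letter)
  8. 'r' (letter)
  9. 'e' (letter)
Units from scan: 9
Final unit is 'e' after a consonant -> drop as silent (-1)
Sound units = 8 units


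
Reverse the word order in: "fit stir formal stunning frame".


Original: "fit stir formal stunning frame"
Words (1..n): fit | stir | formal | stunning | frame
Reversed (n..1): frame | stunning | formal | stir | fit
Result = "frame stunning formal stir fit"


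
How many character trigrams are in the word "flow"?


Word: "flow" (length 4)
Number of 3-grams = length - 3 + 1 = 4 - 3 + 1
= 2


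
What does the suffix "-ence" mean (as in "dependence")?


Suffix: -ence
As in: dependence -> depend + -ence
Meaning = state of


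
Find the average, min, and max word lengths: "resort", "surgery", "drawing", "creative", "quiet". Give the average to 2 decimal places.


Lengths: "resort"=6, "surgery"=7, "drawing"=7, "creative"=8, "quiet"=5
Sum = 33, Count = 5
Average = 33/5 = 6.60
= avg=6.60, min=5, max=8


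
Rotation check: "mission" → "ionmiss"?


Word: "mission", Candidate: "ionmiss"
Method: check if candidate is substring of word+word
"missionmission" contains "ionmiss"? Yes
Is rotation = Yes


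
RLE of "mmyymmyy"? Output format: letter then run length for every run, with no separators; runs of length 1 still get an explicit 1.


String: "mmyymmyy"
Scanning for consecutive runs:
  'm' x 2
  'y' x 2
  'm' x 2
  'y' x 2
RLE = "m2y2m2y2"


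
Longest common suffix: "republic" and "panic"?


Word 1: "republic"
Word 2: "panic"
Comparing from end:
  Pos -1: 'c' == 'c'
  Pos -2: 'i' == 'i'
  Pos -3: 'l' != 'n' (stop)
LCS = "ic" (length 2)


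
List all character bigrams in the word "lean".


Word: "lean" (length 4)
Number of bigrams = 4 - 2 + 1 = 3
  Position 0: "le"
  Position 1: "ea"
  Position 2: "an"
Bigrams = "le", "ea", "an"


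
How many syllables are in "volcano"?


Word: "volcano"
Syllable breakdown: vol | ca | no
Counting: 3 parts
= 3 syllables


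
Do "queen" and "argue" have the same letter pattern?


Pattern of "queen": [0, 1, 2, 2, 3]
Pattern of "argue": [0, 1, 2, 3, 4]
Patterns do not match
Same pattern = No


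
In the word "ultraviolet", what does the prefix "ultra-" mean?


Prefix: ultra-
Example: ultraviolet = ultra- + violet
Meaning = beyond


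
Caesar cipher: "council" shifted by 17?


Word: "council"
Shift: 17
Each letter → (letter + shift) mod 26:
  'c' (2) + 17 = 19 → 't'
  'o' (14) + 17 = 5 → 'f'
  'u' (20) + 17 = 11 → 'l'
  'n' (13) + 17 = 4 → 'e'
  'c' (2) + 17 = 19 → 't'
  'i' (8) + 17 = 25 → 'z'
  'l' (11) + 17 = 2 → 'c'
Result = "tfletzc"


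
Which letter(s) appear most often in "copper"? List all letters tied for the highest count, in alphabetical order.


Word: "copper"
Letter counts:
  'c': 1
  'e': 1
  'o': 1
  'p': 2
  'r': 1
Maximum count = 2
Most frequent = 'p' (2 times each)


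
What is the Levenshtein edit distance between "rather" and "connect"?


Word 1: "rather" (length 6)
Word 2: "connect" (length 7)
One optimal edit sequence (insert/delete/substitute each cost 1):
  1. substitute 'r' -> 'c'  (+1)
  2. substitute 'a' -> 'o'  (+1)
  3. substitute 't' -> 'n'  (+1)
  4. substitute 'h' -> 'n'  (+1)
  5. keep 'e'
  6. insert 'c'  (+1)
  7. substitute 'r' -> 't'  (+1)
Total edit operations: 6
Edit distance = 6


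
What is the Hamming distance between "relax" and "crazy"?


Comparing character by character (same length = 5):
  Pos 0: 'r' vs 'c' !=
  Pos 1: 'e' vs 'r' !=
  Pos 2: 'l' vs 'a' !=
  Pos 3: 'a' vs 'z' !=
  Pos 4: 'x' vs 'y' !=
Hamming distance = 5


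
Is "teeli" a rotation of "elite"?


Word: "elite", Candidate: "teeli"
Method: check if candidate is substring of word+word
"eliteelite" contains "teeli"? Yes
Is rotation = Yes


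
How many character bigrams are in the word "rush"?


Word: "rush" (length 4)
Number of 2-grams = length - 2 + 1 = 4 - 2 + 1
= 3


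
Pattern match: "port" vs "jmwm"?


Pattern of "port": [0, 1, 2, 3]
Pattern of "jmwm": [0, 1, 2, 1]
Patterns do not match
Same pattern = No


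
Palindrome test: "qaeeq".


Word: "qaeeq"
Reversed: "qeeaq"
Forward == Backward? qaeeq != qeeaq
Palindrome = No


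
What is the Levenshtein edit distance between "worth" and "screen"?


Word 1: "worth" (length 5)
Word 2: "screen" (length 6)
One optimal edit sequence (insert/delete/substitute each cost 1):
  1. substitute 'w' -> 's'  (+1)
  2. substitute 'o' -> 'c'  (+1)
  3. keep 'r'
  4. insert 'e'  (+1)
  5. substitute 't' -> 'e'  (+1)
  6. substitute 'h' -> 'n'  (+1)
Total edit operations: 5
Edit distance = 5


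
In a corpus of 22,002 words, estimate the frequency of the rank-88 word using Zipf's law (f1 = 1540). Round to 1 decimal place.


Zipf's law: f(r) = f(1) / r
f(1) = 1540
f(88) = 1540 / 88
= 17.5 occurrences


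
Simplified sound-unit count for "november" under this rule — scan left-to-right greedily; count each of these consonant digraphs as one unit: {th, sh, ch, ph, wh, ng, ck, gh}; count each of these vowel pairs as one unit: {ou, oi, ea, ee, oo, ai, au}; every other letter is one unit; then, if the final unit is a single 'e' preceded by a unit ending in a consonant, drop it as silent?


Word: "november" (8 letters)
Left-to-right scan:
  [1] 'n' (letter)
  [2] 'o' (letter)
  [3] 'v' (letter)
  [4] 'e' (letter)
  [5] 'm' (letter)
  [6] 'b' (letter)
  [7] 'e' (letter)
  [8] 'r' (letter)
Units from scan: 8
Sound units = 8 units


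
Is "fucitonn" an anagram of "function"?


Word 1: "function" → sorted: cfinnotu
Word 2: "fucitonn" → sorted: cfinnotu
Same letters? cfinnotu == cfinnotu
Anagram = Yes


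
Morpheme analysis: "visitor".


Word: "visitor"
Morphemes: visit | -or
Each morpheme carries meaning
= 2 morphemes


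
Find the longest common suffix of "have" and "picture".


Word 1: "have"
Word 2: "picture"
Comparing from end:
  Pos -1: 'e' == 'e'
  Pos -2: 'v' != 'r' (stop)
LCS = "e" (length 1)


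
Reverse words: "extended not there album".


Original: "extended not there album"
Words (1..n): extended | not | there | album
Reversed (n..1): album | there | not | extended
Result = "album there not extended"


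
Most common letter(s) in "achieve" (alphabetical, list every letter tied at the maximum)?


Word: "achieve"
Letter counts:
  'a': 1
  'c': 1
  'e': 2
  'h': 1
  'i': 1
  'v': 1
Maximum count = 2
Most frequent = 'e' (2 times each)


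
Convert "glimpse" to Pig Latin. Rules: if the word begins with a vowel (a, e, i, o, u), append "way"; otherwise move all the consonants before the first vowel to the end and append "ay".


Word: "glimpse"
Starts with consonant(s) → move to end, add 'ay'
Consonant cluster: "gl"
Pig Latin = "impseglay"


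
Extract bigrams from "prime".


Word: "prime" (length 5)
Number of bigrams = 5 - 2 + 1 = 4
  Position 0: "pr"
  Position 1: "ri"
  Position 2: "im"
  Position 3: "me"
Bigrams = "pr", "ri", "im", "me"


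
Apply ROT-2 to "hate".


Word: "hate"
Shift: 2
Each letter → (letter + shift) mod 26:
  'h' (7) + 2 = 9 → 'j'
  'a' (0) + 2 = 2 → 'c'
  't' (19) + 2 = 21 → 'v'
  'e' (4) + 2 = 6 → 'g'
Result = "jcvg"


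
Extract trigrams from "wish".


Word: "wish" (length 4)
Number of trigrams = 4 - 3 + 1 = 2
  Position 0: "wis"
  Position 1: "ish"
Trigrams = "wis", "ish"


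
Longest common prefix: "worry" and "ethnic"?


Word 1: "worry"
Word 2: "ethnic"
Comparing from start:
  Pos 0: 'w' != 'e' (stop)
LCP = "" (length 0)


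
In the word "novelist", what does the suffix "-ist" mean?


Suffix: -ist
Example: novelist (novel + -ist)
Meaning = one who practices


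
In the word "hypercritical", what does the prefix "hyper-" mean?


Prefix: hyper-
Example: hypercritical (hyper- + critical)
Meaning = over / excessive


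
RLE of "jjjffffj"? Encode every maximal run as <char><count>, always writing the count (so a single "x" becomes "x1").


String: "jjjffffj"
Scanning for consecutive runs:
  'j' x 3
  'f' x 4
  'j' x 1
RLE = "j3f4j1"


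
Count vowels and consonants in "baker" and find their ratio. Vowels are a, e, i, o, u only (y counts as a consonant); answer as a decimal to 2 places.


Word: "baker"
Vowels (a,e,i,o,u): 2
Consonants: 3
Ratio = 2/3
= 0.67


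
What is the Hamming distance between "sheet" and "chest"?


Comparing character by character (same length = 5):
  Pos 0: 's' vs 'c' !=
  Pos 1: 'h' vs 'h' =
  Pos 2: 'e' vs 'e' =
  Pos 3: 'e' vs 's' !=
  Pos 4: 't' vs 't' =
Hamming distance = 2


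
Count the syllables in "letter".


Word: "letter"
Syllable breakdown: let / ter
Counting: 2 parts
= 2 syllables


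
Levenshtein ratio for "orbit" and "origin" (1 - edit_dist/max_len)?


Word 1: "orbit" (length 5)
Word 2: "origin" (length 6)
One optimal edit sequence:
  1. keep 'o'
  2. keep 'r'
  3. insert 'i'  (+1)
  4. substitute 'b' -> 'g'  (+1)
  5. keep 'i'
  6. substitute 't' -> 'n'  (+1)
Edit distance = 3
Max length = max(5, 6) = 6
Similarity = 1 - 3/6
= 0.5000


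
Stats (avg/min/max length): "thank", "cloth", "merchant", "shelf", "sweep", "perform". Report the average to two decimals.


Lengths: "thank"=5, "cloth"=5, "merchant"=8, "shelf"=5, "sweep"=5, "perform"=7
Sum = 35, Count = 6
Average = 35/6 = 5.83
= avg=5.83, min=5, max=8


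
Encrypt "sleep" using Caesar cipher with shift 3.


Word: "sleep"
Shift: 3
Each letter → (letter + shift) mod 26:
  's' (18) + 3 = 21 → 'v'
  'l' (11) + 3 = 14 → 'o'
  'e' (4) + 3 = 7 → 'h'
  'e' (4) + 3 = 7 → 'h'
  'p' (15) + 3 = 18 → 's'
Result = "vohhs"


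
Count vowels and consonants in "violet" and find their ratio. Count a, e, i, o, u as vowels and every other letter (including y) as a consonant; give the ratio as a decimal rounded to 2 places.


Word: "violet"
Vowels (a,e,i,o,u): 3
Consonants: 3
Ratio = 3/3
= 1.00


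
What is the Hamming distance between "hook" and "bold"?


Comparing character by character (same length = 4):
  Pos 0: 'h' vs 'b' !=
  Pos 1: 'o' vs 'o' =
  Pos 2: 'o' vs 'l' !=
  Pos 3: 'k' vs 'd' !=
Hamming distance = 3


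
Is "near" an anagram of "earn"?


Word 1: "earn" → sorted: aenr
Word 2: "near" → sorted: aenr
Same letters? aenr == aenr
Anagram = Yes


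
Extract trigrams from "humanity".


Word: "humanity" (length 8)
Number of trigrams = 8 - 3 + 1 = 6
  Position 0: "hum"
  Position 1: "uma"
  Position 2: "man"
  Position 3: "ani"
  Position 4: "nit"
  Position 5: "ity"
Trigrams = "hum", "uma", "man", "ani", "nit", "ity"


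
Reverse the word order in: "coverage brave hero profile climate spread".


Original: "coverage brave hero profile climate spread"
Words (1..n): coverage | brave | hero | profile | climate | spread
Reversed (n..1): spread | climate | profile | hero | brave | coverage
Result = "spread climate profile hero brave coverage"


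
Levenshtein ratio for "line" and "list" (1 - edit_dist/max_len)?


Word 1: "line" (length 4)
Word 2: "list" (length 4)
One optimal edit sequence:
  1. keep 'l'
  2. keep 'i'
  3. substitute 'n' -> 's'  (+1)
  4. substitute 'e' -> 't'  (+1)
Edit distance = 2
Max length = max(4, 4) = 4
Similarity = 1 - 2/4
= 0.5000


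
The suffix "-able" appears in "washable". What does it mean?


Suffix: -able
Example: washable (wash + -able)
Meaning = capable of


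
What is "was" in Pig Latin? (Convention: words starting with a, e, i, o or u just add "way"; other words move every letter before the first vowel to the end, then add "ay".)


Word: "was"
Starts with consonant(s) → move to end, add 'ay'
Consonant cluster: "w"
Pig Latin = "asway"


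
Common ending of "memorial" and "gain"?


Word 1: "memorial"
Word 2: "gain"
Comparing from end:
  Pos -1: 'l' != 'n' (stop)
LCS = "" (length 0)


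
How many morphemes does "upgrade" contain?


Word: "upgrade"
Morphemes: up- | grade
Each morpheme carries meaning
= 2 morphemes


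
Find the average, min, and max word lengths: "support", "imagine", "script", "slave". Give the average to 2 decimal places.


Lengths: "support"=7, "imagine"=7, "script"=6, "slave"=5
Sum = 25, Count = 4
Average = 25/4 = 6.25
= avg=6.25, min=5, max=7


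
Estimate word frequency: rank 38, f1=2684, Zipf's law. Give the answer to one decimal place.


Zipf's law: f(r) = f(1) / r
f(1) = 2684
f(38) = 2684 / 38
= 70.6 occurrences


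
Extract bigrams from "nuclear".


Word: "nuclear" (length 7)
Number of bigrams = 7 - 2 + 1 = 6
  Position 0: "nu"
  Position 1: "uc"
  Position 2: "cl"
  Position 3: "le"
  Position 4: "ea"
  Position 5: "ar"
Bigrams = "nu", "uc", "cl", "le", "ea", "ar"


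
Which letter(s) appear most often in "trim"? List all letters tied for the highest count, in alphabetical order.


Word: "trim"
Letter counts:
  'i': 1
  'm': 1
  'r': 1
  't': 1
Maximum count = 1
Most frequent = 'i', 'm', 'r', 't' (1 time each)


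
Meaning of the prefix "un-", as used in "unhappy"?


Prefix: un-
Example: unhappy (un- + happy)
Meaning = not / reverse


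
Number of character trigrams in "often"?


Word: "often" (length 5)
Number of 3-grams = length - 3 + 1 = 5 - 3 + 1
= 3


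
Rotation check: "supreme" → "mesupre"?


Word: "supreme", Candidate: "mesupre"
Method: check if candidate is substring of word+word
"supremesupreme" contains "mesupre"? Yes
Is rotation = Yes


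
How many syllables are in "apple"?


Word: "apple"
Syllable breakdown: ap-ple
Counting: 2 parts
= 2 syllables


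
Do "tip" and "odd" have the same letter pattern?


Pattern of "tip": [0, 1, 2]
Pattern of "odd": [0, 1, 1]
Patterns do not match
Same pattern = No


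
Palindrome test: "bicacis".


Word: "bicacis"
Reversed: "sicacib"
Forward == Backward? bicacis != sicacib
Palindrome = No
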